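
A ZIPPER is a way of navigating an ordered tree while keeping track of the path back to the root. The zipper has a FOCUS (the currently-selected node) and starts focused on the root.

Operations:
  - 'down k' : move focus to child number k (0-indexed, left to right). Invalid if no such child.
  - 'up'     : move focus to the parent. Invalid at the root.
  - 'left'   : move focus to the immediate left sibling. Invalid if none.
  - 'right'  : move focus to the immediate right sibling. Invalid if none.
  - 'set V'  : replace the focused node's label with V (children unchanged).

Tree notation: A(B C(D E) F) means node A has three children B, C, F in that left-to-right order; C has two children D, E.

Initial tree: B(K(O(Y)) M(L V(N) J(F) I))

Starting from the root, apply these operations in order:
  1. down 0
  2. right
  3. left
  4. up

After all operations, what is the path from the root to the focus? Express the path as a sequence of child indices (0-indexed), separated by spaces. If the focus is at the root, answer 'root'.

Answer: root

Derivation:
Step 1 (down 0): focus=K path=0 depth=1 children=['O'] left=[] right=['M'] parent=B
Step 2 (right): focus=M path=1 depth=1 children=['L', 'V', 'J', 'I'] left=['K'] right=[] parent=B
Step 3 (left): focus=K path=0 depth=1 children=['O'] left=[] right=['M'] parent=B
Step 4 (up): focus=B path=root depth=0 children=['K', 'M'] (at root)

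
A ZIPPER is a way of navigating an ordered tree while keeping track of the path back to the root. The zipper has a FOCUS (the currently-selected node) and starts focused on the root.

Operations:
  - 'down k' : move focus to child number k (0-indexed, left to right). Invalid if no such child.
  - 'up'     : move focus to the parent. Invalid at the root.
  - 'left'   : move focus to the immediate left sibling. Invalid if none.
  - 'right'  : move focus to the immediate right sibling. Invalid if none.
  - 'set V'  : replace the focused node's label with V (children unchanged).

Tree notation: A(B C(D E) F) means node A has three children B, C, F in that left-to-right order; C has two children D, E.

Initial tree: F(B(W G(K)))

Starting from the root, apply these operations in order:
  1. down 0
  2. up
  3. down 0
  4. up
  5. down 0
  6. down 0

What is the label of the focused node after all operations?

Answer: W

Derivation:
Step 1 (down 0): focus=B path=0 depth=1 children=['W', 'G'] left=[] right=[] parent=F
Step 2 (up): focus=F path=root depth=0 children=['B'] (at root)
Step 3 (down 0): focus=B path=0 depth=1 children=['W', 'G'] left=[] right=[] parent=F
Step 4 (up): focus=F path=root depth=0 children=['B'] (at root)
Step 5 (down 0): focus=B path=0 depth=1 children=['W', 'G'] left=[] right=[] parent=F
Step 6 (down 0): focus=W path=0/0 depth=2 children=[] left=[] right=['G'] parent=B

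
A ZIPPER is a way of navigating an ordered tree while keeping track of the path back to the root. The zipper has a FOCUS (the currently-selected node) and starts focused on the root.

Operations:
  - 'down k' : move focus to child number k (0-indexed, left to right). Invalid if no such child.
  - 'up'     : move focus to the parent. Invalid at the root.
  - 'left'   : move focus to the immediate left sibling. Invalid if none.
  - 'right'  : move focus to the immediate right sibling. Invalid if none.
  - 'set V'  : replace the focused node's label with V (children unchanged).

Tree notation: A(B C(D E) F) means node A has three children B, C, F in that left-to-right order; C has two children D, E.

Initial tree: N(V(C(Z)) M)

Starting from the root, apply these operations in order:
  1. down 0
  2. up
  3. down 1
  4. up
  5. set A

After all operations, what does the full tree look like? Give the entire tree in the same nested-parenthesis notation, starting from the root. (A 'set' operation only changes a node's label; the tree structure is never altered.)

Step 1 (down 0): focus=V path=0 depth=1 children=['C'] left=[] right=['M'] parent=N
Step 2 (up): focus=N path=root depth=0 children=['V', 'M'] (at root)
Step 3 (down 1): focus=M path=1 depth=1 children=[] left=['V'] right=[] parent=N
Step 4 (up): focus=N path=root depth=0 children=['V', 'M'] (at root)
Step 5 (set A): focus=A path=root depth=0 children=['V', 'M'] (at root)

Answer: A(V(C(Z)) M)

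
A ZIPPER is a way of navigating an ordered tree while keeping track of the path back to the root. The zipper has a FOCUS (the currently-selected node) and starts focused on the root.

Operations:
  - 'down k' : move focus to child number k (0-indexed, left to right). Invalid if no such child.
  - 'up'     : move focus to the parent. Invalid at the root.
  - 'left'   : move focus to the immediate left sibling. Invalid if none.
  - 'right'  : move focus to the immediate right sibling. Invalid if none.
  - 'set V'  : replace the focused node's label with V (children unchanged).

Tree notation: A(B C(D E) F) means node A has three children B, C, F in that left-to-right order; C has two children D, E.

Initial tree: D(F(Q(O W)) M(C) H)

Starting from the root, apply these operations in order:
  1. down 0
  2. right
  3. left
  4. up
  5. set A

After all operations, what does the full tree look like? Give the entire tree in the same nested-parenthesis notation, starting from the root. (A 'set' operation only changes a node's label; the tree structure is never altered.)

Answer: A(F(Q(O W)) M(C) H)

Derivation:
Step 1 (down 0): focus=F path=0 depth=1 children=['Q'] left=[] right=['M', 'H'] parent=D
Step 2 (right): focus=M path=1 depth=1 children=['C'] left=['F'] right=['H'] parent=D
Step 3 (left): focus=F path=0 depth=1 children=['Q'] left=[] right=['M', 'H'] parent=D
Step 4 (up): focus=D path=root depth=0 children=['F', 'M', 'H'] (at root)
Step 5 (set A): focus=A path=root depth=0 children=['F', 'M', 'H'] (at root)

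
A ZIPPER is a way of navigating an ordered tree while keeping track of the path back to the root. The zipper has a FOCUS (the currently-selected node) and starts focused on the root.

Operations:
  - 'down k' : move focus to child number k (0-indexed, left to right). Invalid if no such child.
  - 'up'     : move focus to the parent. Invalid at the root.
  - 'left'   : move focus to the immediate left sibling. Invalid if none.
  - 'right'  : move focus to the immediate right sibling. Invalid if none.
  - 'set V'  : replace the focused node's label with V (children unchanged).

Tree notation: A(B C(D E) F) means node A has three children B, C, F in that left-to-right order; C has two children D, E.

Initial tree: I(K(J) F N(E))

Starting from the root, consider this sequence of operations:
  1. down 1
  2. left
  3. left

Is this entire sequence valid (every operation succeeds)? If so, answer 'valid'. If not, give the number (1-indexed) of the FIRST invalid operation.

Step 1 (down 1): focus=F path=1 depth=1 children=[] left=['K'] right=['N'] parent=I
Step 2 (left): focus=K path=0 depth=1 children=['J'] left=[] right=['F', 'N'] parent=I
Step 3 (left): INVALID

Answer: 3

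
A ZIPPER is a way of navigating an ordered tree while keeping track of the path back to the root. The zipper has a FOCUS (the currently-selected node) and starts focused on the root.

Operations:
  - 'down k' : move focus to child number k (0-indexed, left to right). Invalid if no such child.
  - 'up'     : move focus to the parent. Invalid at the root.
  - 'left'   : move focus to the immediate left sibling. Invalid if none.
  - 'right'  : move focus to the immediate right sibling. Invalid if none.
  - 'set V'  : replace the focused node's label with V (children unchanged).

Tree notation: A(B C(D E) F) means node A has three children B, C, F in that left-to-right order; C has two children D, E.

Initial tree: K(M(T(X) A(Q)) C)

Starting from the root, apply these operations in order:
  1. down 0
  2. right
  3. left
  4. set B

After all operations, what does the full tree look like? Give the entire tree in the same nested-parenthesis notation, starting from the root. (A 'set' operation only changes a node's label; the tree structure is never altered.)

Answer: K(B(T(X) A(Q)) C)

Derivation:
Step 1 (down 0): focus=M path=0 depth=1 children=['T', 'A'] left=[] right=['C'] parent=K
Step 2 (right): focus=C path=1 depth=1 children=[] left=['M'] right=[] parent=K
Step 3 (left): focus=M path=0 depth=1 children=['T', 'A'] left=[] right=['C'] parent=K
Step 4 (set B): focus=B path=0 depth=1 children=['T', 'A'] left=[] right=['C'] parent=K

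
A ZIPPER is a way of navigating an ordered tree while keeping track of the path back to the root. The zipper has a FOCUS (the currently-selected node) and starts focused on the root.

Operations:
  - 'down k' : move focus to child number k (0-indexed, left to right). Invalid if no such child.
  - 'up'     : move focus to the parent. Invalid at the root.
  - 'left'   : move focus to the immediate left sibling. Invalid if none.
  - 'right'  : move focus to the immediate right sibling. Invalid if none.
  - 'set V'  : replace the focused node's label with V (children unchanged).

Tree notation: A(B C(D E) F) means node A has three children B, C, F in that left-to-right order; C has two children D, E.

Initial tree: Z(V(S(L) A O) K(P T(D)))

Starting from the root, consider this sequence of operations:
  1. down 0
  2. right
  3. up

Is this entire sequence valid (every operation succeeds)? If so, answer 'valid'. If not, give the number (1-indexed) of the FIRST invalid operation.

Answer: valid

Derivation:
Step 1 (down 0): focus=V path=0 depth=1 children=['S', 'A', 'O'] left=[] right=['K'] parent=Z
Step 2 (right): focus=K path=1 depth=1 children=['P', 'T'] left=['V'] right=[] parent=Z
Step 3 (up): focus=Z path=root depth=0 children=['V', 'K'] (at root)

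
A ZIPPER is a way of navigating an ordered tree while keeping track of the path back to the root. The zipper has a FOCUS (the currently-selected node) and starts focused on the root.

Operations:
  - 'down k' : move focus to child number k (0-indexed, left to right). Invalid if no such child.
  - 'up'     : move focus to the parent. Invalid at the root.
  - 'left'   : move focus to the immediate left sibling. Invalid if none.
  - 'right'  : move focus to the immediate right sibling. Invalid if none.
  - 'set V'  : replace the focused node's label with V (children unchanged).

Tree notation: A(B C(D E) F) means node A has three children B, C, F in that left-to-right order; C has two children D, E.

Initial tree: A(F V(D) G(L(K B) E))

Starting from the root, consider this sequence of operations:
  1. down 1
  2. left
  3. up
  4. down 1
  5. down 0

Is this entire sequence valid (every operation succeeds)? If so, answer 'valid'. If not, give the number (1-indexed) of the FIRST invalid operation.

Step 1 (down 1): focus=V path=1 depth=1 children=['D'] left=['F'] right=['G'] parent=A
Step 2 (left): focus=F path=0 depth=1 children=[] left=[] right=['V', 'G'] parent=A
Step 3 (up): focus=A path=root depth=0 children=['F', 'V', 'G'] (at root)
Step 4 (down 1): focus=V path=1 depth=1 children=['D'] left=['F'] right=['G'] parent=A
Step 5 (down 0): focus=D path=1/0 depth=2 children=[] left=[] right=[] parent=V

Answer: valid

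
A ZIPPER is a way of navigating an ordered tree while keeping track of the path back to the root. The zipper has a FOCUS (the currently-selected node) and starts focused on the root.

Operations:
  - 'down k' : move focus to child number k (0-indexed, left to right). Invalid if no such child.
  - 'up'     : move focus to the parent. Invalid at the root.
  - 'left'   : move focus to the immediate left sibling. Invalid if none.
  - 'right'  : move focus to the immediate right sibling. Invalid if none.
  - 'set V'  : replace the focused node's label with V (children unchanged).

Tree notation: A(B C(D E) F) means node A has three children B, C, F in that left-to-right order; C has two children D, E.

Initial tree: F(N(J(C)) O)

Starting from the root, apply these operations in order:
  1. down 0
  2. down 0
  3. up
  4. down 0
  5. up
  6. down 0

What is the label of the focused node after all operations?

Step 1 (down 0): focus=N path=0 depth=1 children=['J'] left=[] right=['O'] parent=F
Step 2 (down 0): focus=J path=0/0 depth=2 children=['C'] left=[] right=[] parent=N
Step 3 (up): focus=N path=0 depth=1 children=['J'] left=[] right=['O'] parent=F
Step 4 (down 0): focus=J path=0/0 depth=2 children=['C'] left=[] right=[] parent=N
Step 5 (up): focus=N path=0 depth=1 children=['J'] left=[] right=['O'] parent=F
Step 6 (down 0): focus=J path=0/0 depth=2 children=['C'] left=[] right=[] parent=N

Answer: J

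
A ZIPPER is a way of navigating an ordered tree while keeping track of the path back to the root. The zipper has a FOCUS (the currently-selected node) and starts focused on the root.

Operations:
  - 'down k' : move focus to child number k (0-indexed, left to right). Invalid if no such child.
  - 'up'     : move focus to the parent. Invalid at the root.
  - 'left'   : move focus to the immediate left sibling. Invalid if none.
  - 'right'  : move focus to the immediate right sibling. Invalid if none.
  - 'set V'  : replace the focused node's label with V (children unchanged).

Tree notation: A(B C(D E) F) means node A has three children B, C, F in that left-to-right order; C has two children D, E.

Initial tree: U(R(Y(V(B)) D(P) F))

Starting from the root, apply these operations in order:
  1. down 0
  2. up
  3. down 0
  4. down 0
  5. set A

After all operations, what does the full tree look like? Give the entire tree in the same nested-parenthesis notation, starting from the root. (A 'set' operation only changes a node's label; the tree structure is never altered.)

Answer: U(R(A(V(B)) D(P) F))

Derivation:
Step 1 (down 0): focus=R path=0 depth=1 children=['Y', 'D', 'F'] left=[] right=[] parent=U
Step 2 (up): focus=U path=root depth=0 children=['R'] (at root)
Step 3 (down 0): focus=R path=0 depth=1 children=['Y', 'D', 'F'] left=[] right=[] parent=U
Step 4 (down 0): focus=Y path=0/0 depth=2 children=['V'] left=[] right=['D', 'F'] parent=R
Step 5 (set A): focus=A path=0/0 depth=2 children=['V'] left=[] right=['D', 'F'] parent=R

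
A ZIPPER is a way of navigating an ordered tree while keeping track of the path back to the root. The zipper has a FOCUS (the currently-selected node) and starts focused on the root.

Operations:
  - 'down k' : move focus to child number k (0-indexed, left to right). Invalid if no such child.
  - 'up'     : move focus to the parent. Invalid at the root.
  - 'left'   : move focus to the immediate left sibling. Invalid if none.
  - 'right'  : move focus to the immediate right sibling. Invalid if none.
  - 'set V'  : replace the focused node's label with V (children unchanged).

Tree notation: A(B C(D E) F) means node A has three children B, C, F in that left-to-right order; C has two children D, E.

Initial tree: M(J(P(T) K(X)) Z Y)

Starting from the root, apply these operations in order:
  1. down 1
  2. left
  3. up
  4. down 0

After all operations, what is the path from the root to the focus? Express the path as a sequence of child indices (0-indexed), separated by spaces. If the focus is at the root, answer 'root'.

Step 1 (down 1): focus=Z path=1 depth=1 children=[] left=['J'] right=['Y'] parent=M
Step 2 (left): focus=J path=0 depth=1 children=['P', 'K'] left=[] right=['Z', 'Y'] parent=M
Step 3 (up): focus=M path=root depth=0 children=['J', 'Z', 'Y'] (at root)
Step 4 (down 0): focus=J path=0 depth=1 children=['P', 'K'] left=[] right=['Z', 'Y'] parent=M

Answer: 0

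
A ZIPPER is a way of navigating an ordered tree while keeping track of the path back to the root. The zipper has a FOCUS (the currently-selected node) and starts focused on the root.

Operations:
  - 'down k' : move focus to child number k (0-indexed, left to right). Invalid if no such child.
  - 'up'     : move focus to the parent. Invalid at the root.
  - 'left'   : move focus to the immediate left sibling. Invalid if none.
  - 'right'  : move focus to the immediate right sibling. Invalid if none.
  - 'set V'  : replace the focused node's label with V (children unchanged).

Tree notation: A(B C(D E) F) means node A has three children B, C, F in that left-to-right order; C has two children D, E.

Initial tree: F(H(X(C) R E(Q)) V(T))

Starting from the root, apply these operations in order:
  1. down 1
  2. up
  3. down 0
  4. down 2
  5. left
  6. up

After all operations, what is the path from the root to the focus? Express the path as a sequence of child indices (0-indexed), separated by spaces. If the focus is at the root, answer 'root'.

Step 1 (down 1): focus=V path=1 depth=1 children=['T'] left=['H'] right=[] parent=F
Step 2 (up): focus=F path=root depth=0 children=['H', 'V'] (at root)
Step 3 (down 0): focus=H path=0 depth=1 children=['X', 'R', 'E'] left=[] right=['V'] parent=F
Step 4 (down 2): focus=E path=0/2 depth=2 children=['Q'] left=['X', 'R'] right=[] parent=H
Step 5 (left): focus=R path=0/1 depth=2 children=[] left=['X'] right=['E'] parent=H
Step 6 (up): focus=H path=0 depth=1 children=['X', 'R', 'E'] left=[] right=['V'] parent=F

Answer: 0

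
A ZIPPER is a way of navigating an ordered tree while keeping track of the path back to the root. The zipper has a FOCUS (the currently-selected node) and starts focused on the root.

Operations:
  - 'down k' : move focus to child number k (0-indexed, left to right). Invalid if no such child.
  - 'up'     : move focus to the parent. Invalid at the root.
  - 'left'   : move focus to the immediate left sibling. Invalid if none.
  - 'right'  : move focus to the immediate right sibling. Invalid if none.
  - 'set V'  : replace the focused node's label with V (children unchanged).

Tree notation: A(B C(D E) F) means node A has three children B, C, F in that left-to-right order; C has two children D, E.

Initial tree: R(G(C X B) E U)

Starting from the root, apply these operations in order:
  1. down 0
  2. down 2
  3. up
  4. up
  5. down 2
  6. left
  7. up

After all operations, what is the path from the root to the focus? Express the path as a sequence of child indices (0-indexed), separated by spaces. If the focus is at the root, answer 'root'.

Step 1 (down 0): focus=G path=0 depth=1 children=['C', 'X', 'B'] left=[] right=['E', 'U'] parent=R
Step 2 (down 2): focus=B path=0/2 depth=2 children=[] left=['C', 'X'] right=[] parent=G
Step 3 (up): focus=G path=0 depth=1 children=['C', 'X', 'B'] left=[] right=['E', 'U'] parent=R
Step 4 (up): focus=R path=root depth=0 children=['G', 'E', 'U'] (at root)
Step 5 (down 2): focus=U path=2 depth=1 children=[] left=['G', 'E'] right=[] parent=R
Step 6 (left): focus=E path=1 depth=1 children=[] left=['G'] right=['U'] parent=R
Step 7 (up): focus=R path=root depth=0 children=['G', 'E', 'U'] (at root)

Answer: root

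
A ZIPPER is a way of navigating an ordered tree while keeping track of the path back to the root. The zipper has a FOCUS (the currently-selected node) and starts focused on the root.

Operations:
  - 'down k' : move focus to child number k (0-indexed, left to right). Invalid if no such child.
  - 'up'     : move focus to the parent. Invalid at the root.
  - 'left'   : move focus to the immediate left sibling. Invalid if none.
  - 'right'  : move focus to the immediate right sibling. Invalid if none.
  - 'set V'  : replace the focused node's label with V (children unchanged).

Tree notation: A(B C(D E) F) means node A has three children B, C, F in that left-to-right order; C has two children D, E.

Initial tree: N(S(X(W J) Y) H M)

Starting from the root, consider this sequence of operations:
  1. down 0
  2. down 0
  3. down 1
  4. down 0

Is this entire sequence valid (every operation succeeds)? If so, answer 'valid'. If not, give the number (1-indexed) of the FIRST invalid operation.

Answer: 4

Derivation:
Step 1 (down 0): focus=S path=0 depth=1 children=['X', 'Y'] left=[] right=['H', 'M'] parent=N
Step 2 (down 0): focus=X path=0/0 depth=2 children=['W', 'J'] left=[] right=['Y'] parent=S
Step 3 (down 1): focus=J path=0/0/1 depth=3 children=[] left=['W'] right=[] parent=X
Step 4 (down 0): INVALID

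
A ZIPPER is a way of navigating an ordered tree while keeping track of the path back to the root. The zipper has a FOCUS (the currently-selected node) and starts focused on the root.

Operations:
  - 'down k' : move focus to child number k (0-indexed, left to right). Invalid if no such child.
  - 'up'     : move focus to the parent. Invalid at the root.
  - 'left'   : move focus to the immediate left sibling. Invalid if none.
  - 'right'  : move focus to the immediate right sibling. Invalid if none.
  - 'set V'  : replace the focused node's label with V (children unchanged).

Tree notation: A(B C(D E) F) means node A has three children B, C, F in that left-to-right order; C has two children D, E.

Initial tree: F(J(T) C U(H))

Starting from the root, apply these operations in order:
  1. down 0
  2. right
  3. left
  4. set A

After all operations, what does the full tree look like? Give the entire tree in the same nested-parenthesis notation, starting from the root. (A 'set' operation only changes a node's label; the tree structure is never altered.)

Answer: F(A(T) C U(H))

Derivation:
Step 1 (down 0): focus=J path=0 depth=1 children=['T'] left=[] right=['C', 'U'] parent=F
Step 2 (right): focus=C path=1 depth=1 children=[] left=['J'] right=['U'] parent=F
Step 3 (left): focus=J path=0 depth=1 children=['T'] left=[] right=['C', 'U'] parent=F
Step 4 (set A): focus=A path=0 depth=1 children=['T'] left=[] right=['C', 'U'] parent=F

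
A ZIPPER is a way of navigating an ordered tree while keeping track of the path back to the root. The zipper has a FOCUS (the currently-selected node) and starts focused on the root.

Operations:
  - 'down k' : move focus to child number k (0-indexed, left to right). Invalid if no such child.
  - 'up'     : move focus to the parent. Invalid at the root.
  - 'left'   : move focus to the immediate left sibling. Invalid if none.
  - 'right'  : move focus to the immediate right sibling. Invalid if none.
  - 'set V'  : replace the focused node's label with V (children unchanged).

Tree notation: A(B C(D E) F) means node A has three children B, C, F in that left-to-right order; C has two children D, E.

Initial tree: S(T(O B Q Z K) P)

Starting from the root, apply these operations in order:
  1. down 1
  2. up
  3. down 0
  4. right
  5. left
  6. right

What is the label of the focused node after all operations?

Step 1 (down 1): focus=P path=1 depth=1 children=[] left=['T'] right=[] parent=S
Step 2 (up): focus=S path=root depth=0 children=['T', 'P'] (at root)
Step 3 (down 0): focus=T path=0 depth=1 children=['O', 'B', 'Q', 'Z', 'K'] left=[] right=['P'] parent=S
Step 4 (right): focus=P path=1 depth=1 children=[] left=['T'] right=[] parent=S
Step 5 (left): focus=T path=0 depth=1 children=['O', 'B', 'Q', 'Z', 'K'] left=[] right=['P'] parent=S
Step 6 (right): focus=P path=1 depth=1 children=[] left=['T'] right=[] parent=S

Answer: P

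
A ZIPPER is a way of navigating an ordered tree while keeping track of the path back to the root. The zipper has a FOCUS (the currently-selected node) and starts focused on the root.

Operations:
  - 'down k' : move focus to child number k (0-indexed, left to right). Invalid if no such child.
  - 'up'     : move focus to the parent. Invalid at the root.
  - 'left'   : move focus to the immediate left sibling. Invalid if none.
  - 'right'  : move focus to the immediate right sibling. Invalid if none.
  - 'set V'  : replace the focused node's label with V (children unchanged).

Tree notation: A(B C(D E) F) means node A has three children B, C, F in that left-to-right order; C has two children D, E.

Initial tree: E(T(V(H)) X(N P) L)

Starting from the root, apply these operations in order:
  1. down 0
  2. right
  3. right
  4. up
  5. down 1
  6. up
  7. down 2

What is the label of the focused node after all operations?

Answer: L

Derivation:
Step 1 (down 0): focus=T path=0 depth=1 children=['V'] left=[] right=['X', 'L'] parent=E
Step 2 (right): focus=X path=1 depth=1 children=['N', 'P'] left=['T'] right=['L'] parent=E
Step 3 (right): focus=L path=2 depth=1 children=[] left=['T', 'X'] right=[] parent=E
Step 4 (up): focus=E path=root depth=0 children=['T', 'X', 'L'] (at root)
Step 5 (down 1): focus=X path=1 depth=1 children=['N', 'P'] left=['T'] right=['L'] parent=E
Step 6 (up): focus=E path=root depth=0 children=['T', 'X', 'L'] (at root)
Step 7 (down 2): focus=L path=2 depth=1 children=[] left=['T', 'X'] right=[] parent=E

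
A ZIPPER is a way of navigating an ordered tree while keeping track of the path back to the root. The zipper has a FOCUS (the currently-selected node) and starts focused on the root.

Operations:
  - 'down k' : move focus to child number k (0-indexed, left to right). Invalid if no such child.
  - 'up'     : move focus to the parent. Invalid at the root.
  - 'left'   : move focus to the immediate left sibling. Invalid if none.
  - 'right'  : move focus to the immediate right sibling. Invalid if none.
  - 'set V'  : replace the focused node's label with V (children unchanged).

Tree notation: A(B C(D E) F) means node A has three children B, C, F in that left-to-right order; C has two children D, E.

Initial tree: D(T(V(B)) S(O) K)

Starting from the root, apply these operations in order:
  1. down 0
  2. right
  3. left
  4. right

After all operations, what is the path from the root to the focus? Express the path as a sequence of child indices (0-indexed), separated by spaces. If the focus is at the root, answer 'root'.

Answer: 1

Derivation:
Step 1 (down 0): focus=T path=0 depth=1 children=['V'] left=[] right=['S', 'K'] parent=D
Step 2 (right): focus=S path=1 depth=1 children=['O'] left=['T'] right=['K'] parent=D
Step 3 (left): focus=T path=0 depth=1 children=['V'] left=[] right=['S', 'K'] parent=D
Step 4 (right): focus=S path=1 depth=1 children=['O'] left=['T'] right=['K'] parent=D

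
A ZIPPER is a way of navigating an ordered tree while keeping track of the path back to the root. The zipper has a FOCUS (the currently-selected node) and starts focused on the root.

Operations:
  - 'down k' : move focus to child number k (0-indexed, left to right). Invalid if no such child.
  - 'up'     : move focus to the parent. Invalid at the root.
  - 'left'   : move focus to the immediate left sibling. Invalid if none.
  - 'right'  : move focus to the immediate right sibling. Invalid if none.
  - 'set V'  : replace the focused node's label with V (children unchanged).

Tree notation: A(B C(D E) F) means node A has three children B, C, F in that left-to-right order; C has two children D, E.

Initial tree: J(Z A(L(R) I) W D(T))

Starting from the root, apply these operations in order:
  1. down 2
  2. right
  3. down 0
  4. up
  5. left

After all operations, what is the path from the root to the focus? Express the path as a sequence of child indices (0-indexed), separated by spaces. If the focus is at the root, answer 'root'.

Step 1 (down 2): focus=W path=2 depth=1 children=[] left=['Z', 'A'] right=['D'] parent=J
Step 2 (right): focus=D path=3 depth=1 children=['T'] left=['Z', 'A', 'W'] right=[] parent=J
Step 3 (down 0): focus=T path=3/0 depth=2 children=[] left=[] right=[] parent=D
Step 4 (up): focus=D path=3 depth=1 children=['T'] left=['Z', 'A', 'W'] right=[] parent=J
Step 5 (left): focus=W path=2 depth=1 children=[] left=['Z', 'A'] right=['D'] parent=J

Answer: 2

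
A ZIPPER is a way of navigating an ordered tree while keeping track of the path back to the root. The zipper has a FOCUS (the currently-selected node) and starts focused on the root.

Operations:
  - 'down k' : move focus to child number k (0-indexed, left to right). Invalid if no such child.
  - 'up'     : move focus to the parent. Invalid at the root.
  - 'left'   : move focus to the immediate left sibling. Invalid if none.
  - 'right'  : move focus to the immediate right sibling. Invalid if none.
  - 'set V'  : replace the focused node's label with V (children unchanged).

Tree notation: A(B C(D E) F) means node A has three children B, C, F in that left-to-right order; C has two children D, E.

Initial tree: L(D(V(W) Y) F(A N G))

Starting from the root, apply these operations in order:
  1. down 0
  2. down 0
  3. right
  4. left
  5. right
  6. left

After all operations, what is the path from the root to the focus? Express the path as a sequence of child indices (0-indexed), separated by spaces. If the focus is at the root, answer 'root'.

Answer: 0 0

Derivation:
Step 1 (down 0): focus=D path=0 depth=1 children=['V', 'Y'] left=[] right=['F'] parent=L
Step 2 (down 0): focus=V path=0/0 depth=2 children=['W'] left=[] right=['Y'] parent=D
Step 3 (right): focus=Y path=0/1 depth=2 children=[] left=['V'] right=[] parent=D
Step 4 (left): focus=V path=0/0 depth=2 children=['W'] left=[] right=['Y'] parent=D
Step 5 (right): focus=Y path=0/1 depth=2 children=[] left=['V'] right=[] parent=D
Step 6 (left): focus=V path=0/0 depth=2 children=['W'] left=[] right=['Y'] parent=D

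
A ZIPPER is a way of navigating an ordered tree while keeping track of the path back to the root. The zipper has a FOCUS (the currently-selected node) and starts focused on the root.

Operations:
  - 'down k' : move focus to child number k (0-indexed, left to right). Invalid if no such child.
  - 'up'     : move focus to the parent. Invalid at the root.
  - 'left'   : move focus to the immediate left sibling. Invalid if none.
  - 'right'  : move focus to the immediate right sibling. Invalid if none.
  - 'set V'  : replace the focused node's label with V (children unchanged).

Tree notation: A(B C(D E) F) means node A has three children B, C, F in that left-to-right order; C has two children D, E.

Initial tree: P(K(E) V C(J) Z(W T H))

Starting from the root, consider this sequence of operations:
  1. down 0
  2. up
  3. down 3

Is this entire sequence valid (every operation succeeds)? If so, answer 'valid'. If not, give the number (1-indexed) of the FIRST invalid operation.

Answer: valid

Derivation:
Step 1 (down 0): focus=K path=0 depth=1 children=['E'] left=[] right=['V', 'C', 'Z'] parent=P
Step 2 (up): focus=P path=root depth=0 children=['K', 'V', 'C', 'Z'] (at root)
Step 3 (down 3): focus=Z path=3 depth=1 children=['W', 'T', 'H'] left=['K', 'V', 'C'] right=[] parent=P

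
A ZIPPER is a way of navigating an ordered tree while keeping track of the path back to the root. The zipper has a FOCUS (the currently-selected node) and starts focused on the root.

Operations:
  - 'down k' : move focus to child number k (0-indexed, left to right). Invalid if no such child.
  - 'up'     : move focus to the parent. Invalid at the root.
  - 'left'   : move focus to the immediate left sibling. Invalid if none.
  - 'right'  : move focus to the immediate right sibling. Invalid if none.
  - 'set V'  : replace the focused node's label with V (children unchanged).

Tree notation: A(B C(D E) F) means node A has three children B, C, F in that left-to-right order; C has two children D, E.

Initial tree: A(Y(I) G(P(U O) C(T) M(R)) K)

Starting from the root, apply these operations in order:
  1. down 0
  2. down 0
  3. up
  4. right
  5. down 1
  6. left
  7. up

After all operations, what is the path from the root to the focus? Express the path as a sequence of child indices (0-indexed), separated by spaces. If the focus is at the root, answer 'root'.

Step 1 (down 0): focus=Y path=0 depth=1 children=['I'] left=[] right=['G', 'K'] parent=A
Step 2 (down 0): focus=I path=0/0 depth=2 children=[] left=[] right=[] parent=Y
Step 3 (up): focus=Y path=0 depth=1 children=['I'] left=[] right=['G', 'K'] parent=A
Step 4 (right): focus=G path=1 depth=1 children=['P', 'C', 'M'] left=['Y'] right=['K'] parent=A
Step 5 (down 1): focus=C path=1/1 depth=2 children=['T'] left=['P'] right=['M'] parent=G
Step 6 (left): focus=P path=1/0 depth=2 children=['U', 'O'] left=[] right=['C', 'M'] parent=G
Step 7 (up): focus=G path=1 depth=1 children=['P', 'C', 'M'] left=['Y'] right=['K'] parent=A

Answer: 1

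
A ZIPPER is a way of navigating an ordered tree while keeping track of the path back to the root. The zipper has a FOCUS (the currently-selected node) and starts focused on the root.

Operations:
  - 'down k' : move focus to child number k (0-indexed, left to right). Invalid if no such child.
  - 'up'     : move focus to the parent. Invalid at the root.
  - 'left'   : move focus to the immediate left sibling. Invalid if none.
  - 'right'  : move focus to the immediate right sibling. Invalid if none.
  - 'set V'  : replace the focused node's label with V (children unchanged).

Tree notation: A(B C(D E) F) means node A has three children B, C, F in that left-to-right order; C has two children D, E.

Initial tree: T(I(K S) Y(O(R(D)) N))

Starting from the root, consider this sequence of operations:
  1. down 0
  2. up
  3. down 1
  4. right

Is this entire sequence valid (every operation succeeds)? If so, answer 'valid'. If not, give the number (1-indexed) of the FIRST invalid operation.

Answer: 4

Derivation:
Step 1 (down 0): focus=I path=0 depth=1 children=['K', 'S'] left=[] right=['Y'] parent=T
Step 2 (up): focus=T path=root depth=0 children=['I', 'Y'] (at root)
Step 3 (down 1): focus=Y path=1 depth=1 children=['O', 'N'] left=['I'] right=[] parent=T
Step 4 (right): INVALID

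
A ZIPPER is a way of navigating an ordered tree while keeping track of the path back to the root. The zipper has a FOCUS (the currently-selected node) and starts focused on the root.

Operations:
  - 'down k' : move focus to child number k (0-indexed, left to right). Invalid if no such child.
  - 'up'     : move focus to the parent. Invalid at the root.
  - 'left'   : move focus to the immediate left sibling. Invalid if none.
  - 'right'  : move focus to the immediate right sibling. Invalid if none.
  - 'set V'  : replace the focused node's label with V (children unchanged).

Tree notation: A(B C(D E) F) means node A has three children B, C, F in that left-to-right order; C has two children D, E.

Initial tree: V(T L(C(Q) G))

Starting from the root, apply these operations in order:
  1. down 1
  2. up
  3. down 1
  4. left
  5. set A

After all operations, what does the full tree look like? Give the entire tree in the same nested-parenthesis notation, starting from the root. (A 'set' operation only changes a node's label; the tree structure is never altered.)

Answer: V(A L(C(Q) G))

Derivation:
Step 1 (down 1): focus=L path=1 depth=1 children=['C', 'G'] left=['T'] right=[] parent=V
Step 2 (up): focus=V path=root depth=0 children=['T', 'L'] (at root)
Step 3 (down 1): focus=L path=1 depth=1 children=['C', 'G'] left=['T'] right=[] parent=V
Step 4 (left): focus=T path=0 depth=1 children=[] left=[] right=['L'] parent=V
Step 5 (set A): focus=A path=0 depth=1 children=[] left=[] right=['L'] parent=V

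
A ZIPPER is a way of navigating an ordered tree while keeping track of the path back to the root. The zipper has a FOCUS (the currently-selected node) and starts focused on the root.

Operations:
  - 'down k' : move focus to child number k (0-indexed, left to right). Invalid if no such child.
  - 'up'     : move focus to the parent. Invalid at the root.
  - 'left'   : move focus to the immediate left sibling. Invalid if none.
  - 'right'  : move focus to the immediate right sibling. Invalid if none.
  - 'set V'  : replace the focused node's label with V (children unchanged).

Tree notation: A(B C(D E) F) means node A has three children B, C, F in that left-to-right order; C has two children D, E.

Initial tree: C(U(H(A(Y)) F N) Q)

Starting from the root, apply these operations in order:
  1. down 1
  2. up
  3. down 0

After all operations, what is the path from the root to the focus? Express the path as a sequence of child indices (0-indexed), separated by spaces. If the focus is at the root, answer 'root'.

Step 1 (down 1): focus=Q path=1 depth=1 children=[] left=['U'] right=[] parent=C
Step 2 (up): focus=C path=root depth=0 children=['U', 'Q'] (at root)
Step 3 (down 0): focus=U path=0 depth=1 children=['H', 'F', 'N'] left=[] right=['Q'] parent=C

Answer: 0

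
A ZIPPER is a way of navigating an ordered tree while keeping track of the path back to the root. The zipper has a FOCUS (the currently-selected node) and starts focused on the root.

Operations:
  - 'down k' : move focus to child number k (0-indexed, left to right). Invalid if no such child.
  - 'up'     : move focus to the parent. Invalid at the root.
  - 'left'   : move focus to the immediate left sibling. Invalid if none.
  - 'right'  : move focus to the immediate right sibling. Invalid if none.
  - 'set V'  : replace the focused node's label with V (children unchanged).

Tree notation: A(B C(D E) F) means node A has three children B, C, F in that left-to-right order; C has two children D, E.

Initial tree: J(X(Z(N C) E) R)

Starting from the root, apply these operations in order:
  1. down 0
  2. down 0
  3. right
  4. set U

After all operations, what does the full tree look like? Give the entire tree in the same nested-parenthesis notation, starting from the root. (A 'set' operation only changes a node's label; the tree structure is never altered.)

Answer: J(X(Z(N C) U) R)

Derivation:
Step 1 (down 0): focus=X path=0 depth=1 children=['Z', 'E'] left=[] right=['R'] parent=J
Step 2 (down 0): focus=Z path=0/0 depth=2 children=['N', 'C'] left=[] right=['E'] parent=X
Step 3 (right): focus=E path=0/1 depth=2 children=[] left=['Z'] right=[] parent=X
Step 4 (set U): focus=U path=0/1 depth=2 children=[] left=['Z'] right=[] parent=X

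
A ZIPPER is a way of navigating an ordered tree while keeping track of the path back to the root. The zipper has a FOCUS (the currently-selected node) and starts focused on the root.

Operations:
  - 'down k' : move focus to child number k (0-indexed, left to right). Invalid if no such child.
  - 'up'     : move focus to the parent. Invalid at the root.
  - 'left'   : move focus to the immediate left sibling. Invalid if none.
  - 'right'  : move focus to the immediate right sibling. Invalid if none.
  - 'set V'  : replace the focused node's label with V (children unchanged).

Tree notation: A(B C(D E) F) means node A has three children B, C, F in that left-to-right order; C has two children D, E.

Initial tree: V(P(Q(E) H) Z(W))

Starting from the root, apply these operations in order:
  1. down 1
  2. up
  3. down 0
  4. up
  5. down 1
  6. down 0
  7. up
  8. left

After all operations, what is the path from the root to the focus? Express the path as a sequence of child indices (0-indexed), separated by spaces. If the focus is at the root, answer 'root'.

Answer: 0

Derivation:
Step 1 (down 1): focus=Z path=1 depth=1 children=['W'] left=['P'] right=[] parent=V
Step 2 (up): focus=V path=root depth=0 children=['P', 'Z'] (at root)
Step 3 (down 0): focus=P path=0 depth=1 children=['Q', 'H'] left=[] right=['Z'] parent=V
Step 4 (up): focus=V path=root depth=0 children=['P', 'Z'] (at root)
Step 5 (down 1): focus=Z path=1 depth=1 children=['W'] left=['P'] right=[] parent=V
Step 6 (down 0): focus=W path=1/0 depth=2 children=[] left=[] right=[] parent=Z
Step 7 (up): focus=Z path=1 depth=1 children=['W'] left=['P'] right=[] parent=V
Step 8 (left): focus=P path=0 depth=1 children=['Q', 'H'] left=[] right=['Z'] parent=V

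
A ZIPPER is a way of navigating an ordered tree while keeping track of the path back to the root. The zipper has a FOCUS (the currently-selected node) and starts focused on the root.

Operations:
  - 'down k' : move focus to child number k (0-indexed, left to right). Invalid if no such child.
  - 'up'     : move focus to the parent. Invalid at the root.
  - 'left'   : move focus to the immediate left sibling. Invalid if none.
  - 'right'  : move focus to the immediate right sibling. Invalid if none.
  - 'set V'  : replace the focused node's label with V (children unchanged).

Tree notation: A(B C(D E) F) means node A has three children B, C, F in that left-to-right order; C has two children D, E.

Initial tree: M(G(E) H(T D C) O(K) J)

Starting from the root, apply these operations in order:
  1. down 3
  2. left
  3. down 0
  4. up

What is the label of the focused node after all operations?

Answer: O

Derivation:
Step 1 (down 3): focus=J path=3 depth=1 children=[] left=['G', 'H', 'O'] right=[] parent=M
Step 2 (left): focus=O path=2 depth=1 children=['K'] left=['G', 'H'] right=['J'] parent=M
Step 3 (down 0): focus=K path=2/0 depth=2 children=[] left=[] right=[] parent=O
Step 4 (up): focus=O path=2 depth=1 children=['K'] left=['G', 'H'] right=['J'] parent=M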